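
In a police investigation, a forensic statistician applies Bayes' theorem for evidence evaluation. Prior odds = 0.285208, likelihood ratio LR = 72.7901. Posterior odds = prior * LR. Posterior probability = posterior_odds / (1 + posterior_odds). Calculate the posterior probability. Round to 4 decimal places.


Bayesian evidence evaluation:
Posterior odds = prior_odds * LR = 0.285208 * 72.7901 = 20.76032
Posterior probability = posterior_odds / (1 + posterior_odds)
= 20.76032 / (1 + 20.76032)
= 20.76032 / 21.76032
= 0.9540

0.9540


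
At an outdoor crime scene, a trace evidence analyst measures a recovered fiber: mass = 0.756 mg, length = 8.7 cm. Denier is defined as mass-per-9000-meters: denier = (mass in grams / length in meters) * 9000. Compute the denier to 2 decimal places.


Denier calculation:
Mass in grams = 0.756 mg / 1000 = 0.000756 g
Length in meters = 8.7 cm / 100 = 0.087 m
Linear density = mass / length = 0.000756 / 0.087 = 0.00868966 g/m
Denier = (g/m) * 9000 = 0.00868966 * 9000 = 78.21

78.21


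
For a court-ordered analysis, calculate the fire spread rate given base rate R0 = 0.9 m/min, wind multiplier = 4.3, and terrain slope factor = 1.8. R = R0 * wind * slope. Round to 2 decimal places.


Fire spread rate calculation:
R = R0 * wind_factor * slope_factor
= 0.9 * 4.3 * 1.8
= 3.87 * 1.8
= 6.97 m/min

6.97


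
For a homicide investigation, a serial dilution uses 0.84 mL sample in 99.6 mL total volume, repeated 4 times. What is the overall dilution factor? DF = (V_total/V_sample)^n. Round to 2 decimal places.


Dilution factor calculation:
Single dilution = V_total / V_sample = 99.6 / 0.84 ≈ 118.571429
Number of dilutions = 4
Total DF = (99.6 / 0.84)^4 (full precision, rounded at the end) = 197660645.56

197660645.56


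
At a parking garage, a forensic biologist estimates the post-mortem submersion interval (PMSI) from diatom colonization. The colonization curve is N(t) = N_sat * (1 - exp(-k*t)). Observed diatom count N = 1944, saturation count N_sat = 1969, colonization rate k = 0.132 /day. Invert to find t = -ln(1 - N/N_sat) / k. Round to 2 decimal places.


PMSI from diatom colonization curve:
N / N_sat = 1944 / 1969 = 0.987303
1 - N/N_sat = 0.012697
ln(1 - N/N_sat) = -4.36639
t = -ln(1 - N/N_sat) / k = -(-4.36639) / 0.132 = 33.08 days

33.08


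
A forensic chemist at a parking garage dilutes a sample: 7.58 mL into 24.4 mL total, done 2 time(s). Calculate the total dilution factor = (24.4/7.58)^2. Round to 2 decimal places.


Dilution factor calculation:
Single dilution = V_total / V_sample = 24.4 / 7.58 ≈ 3.218997
Number of dilutions = 2
Total DF = (24.4 / 7.58)^2 (full precision, rounded at the end) = 10.36

10.36


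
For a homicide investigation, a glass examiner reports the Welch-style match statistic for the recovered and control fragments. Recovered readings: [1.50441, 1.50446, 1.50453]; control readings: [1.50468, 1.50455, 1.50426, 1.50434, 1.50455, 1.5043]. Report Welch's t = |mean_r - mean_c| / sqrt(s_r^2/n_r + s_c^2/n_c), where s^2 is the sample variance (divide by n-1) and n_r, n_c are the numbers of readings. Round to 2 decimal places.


Welch's t-criterion for glass RI comparison:
Recovered mean = sum / n_r = 4.5134 / 3 = 1.5044667
Control mean = sum / n_c = 9.02668 / 6 = 1.5044467
Recovered sample variance s_r^2 = 3.63333e-09
Control sample variance s_c^2 = 2.87067e-08
Welch SE (unpooled) = sqrt(s_r^2/n_r + s_c^2/n_c) = sqrt(1.21111e-09 + 4.78444e-09) = sqrt(5.99555e-09) = 7.74309e-05
|mean_r - mean_c| = 2e-05
t = 2e-05 / 7.74309e-05 = 0.26

0.26


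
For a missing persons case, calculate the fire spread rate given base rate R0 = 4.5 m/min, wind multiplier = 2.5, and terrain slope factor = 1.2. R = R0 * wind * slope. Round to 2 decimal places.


Fire spread rate calculation:
R = R0 * wind_factor * slope_factor
= 4.5 * 2.5 * 1.2
= 11.25 * 1.2
= 13.50 m/min

13.50


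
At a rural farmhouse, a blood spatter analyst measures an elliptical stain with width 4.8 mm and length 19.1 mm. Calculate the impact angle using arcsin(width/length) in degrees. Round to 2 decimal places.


Blood spatter impact angle calculation:
width / length = 4.8 / 19.1 = 0.251309
angle = arcsin(0.251309)
angle = 14.55 degrees

14.55


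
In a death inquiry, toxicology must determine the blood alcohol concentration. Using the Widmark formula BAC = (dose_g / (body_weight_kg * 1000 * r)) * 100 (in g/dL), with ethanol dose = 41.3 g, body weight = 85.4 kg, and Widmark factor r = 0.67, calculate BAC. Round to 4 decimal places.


Applying the Widmark formula:
BAC = (dose_g / (body_wt * 1000 * r)) * 100
Denominator = 85.4 * 1000 * 0.67 = 57218
BAC = (41.3 / 57218) * 100
BAC = 0.0722 g/dL

0.0722


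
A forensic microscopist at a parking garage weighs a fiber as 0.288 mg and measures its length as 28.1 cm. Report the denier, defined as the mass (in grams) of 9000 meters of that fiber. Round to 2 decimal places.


Denier calculation:
Mass in grams = 0.288 mg / 1000 = 0.000288 g
Length in meters = 28.1 cm / 100 = 0.281 m
Linear density = mass / length = 0.000288 / 0.281 = 0.00102491 g/m
Denier = (g/m) * 9000 = 0.00102491 * 9000 = 9.22

9.22


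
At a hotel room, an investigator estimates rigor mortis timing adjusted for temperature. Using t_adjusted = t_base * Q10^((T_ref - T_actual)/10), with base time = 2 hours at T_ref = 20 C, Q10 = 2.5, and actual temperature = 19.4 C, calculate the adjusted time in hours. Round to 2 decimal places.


Rigor mortis time adjustment:
Exponent = (T_ref - T_actual) / 10 = (20 - 19.4) / 10 = 0.06
Q10 factor = 2.5^0.06 = 1.05652
t_adjusted = 2 * 1.05652 = 2.11 hours

2.11


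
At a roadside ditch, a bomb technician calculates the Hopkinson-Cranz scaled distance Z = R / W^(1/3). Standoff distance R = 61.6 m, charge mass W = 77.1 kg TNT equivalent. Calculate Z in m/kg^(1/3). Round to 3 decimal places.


Scaled distance calculation:
W^(1/3) = 77.1^(1/3) = 4.256162
Z = R / W^(1/3) = 61.6 / 4.256162
Z = 14.473 m/kg^(1/3)

14.473


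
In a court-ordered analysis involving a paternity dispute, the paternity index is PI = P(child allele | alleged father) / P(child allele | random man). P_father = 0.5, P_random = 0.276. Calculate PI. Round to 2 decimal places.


Paternity Index calculation:
PI = P(allele|father) / P(allele|random)
PI = 0.5 / 0.276
PI = 1.81

1.81


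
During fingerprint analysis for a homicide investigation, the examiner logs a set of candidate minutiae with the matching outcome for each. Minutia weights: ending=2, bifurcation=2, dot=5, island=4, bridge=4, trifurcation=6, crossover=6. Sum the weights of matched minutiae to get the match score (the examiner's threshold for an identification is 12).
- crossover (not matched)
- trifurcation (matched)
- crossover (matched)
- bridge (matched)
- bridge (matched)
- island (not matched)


Weighted minutiae match score:
  crossover: not matched, +0
  trifurcation: matched, +6 (running total 6)
  crossover: matched, +6 (running total 12)
  bridge: matched, +4 (running total 16)
  bridge: matched, +4 (running total 20)
  island: not matched, +0
Total score = 20
Threshold = 12; verdict = identification

20


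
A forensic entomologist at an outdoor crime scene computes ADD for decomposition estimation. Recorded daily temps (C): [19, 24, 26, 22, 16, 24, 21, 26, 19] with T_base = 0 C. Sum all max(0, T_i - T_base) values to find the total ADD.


Computing ADD day by day:
Day 1: max(0, 19 - 0) = 19
Day 2: max(0, 24 - 0) = 24
Day 3: max(0, 26 - 0) = 26
Day 4: max(0, 22 - 0) = 22
Day 5: max(0, 16 - 0) = 16
Day 6: max(0, 24 - 0) = 24
Day 7: max(0, 21 - 0) = 21
Day 8: max(0, 26 - 0) = 26
Day 9: max(0, 19 - 0) = 19
Total ADD = 197

197


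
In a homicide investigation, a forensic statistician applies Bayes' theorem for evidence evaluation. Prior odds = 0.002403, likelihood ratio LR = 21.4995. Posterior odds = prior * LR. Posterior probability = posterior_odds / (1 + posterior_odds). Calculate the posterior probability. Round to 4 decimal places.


Bayesian evidence evaluation:
Posterior odds = prior_odds * LR = 0.002403 * 21.4995 = 0.0516633
Posterior probability = posterior_odds / (1 + posterior_odds)
= 0.0516633 / (1 + 0.0516633)
= 0.0516633 / 1.0516633
= 0.0491

0.0491


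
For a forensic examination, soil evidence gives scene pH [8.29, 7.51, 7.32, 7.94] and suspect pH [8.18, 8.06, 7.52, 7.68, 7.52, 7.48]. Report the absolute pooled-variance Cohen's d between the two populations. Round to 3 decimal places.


Pooled-variance Cohen's d for soil pH comparison:
Scene mean = 31.06 / 4 = 7.765
Suspect mean = 46.44 / 6 = 7.74
Scene sample variance s_s^2 = 0.189767
Suspect sample variance s_c^2 = 0.0928
Pooled variance = ((n_s-1)*s_s^2 + (n_c-1)*s_c^2) / (n_s + n_c - 2) = 0.129162
Pooled SD = sqrt(0.129162) = 0.359391
Mean difference = 0.025
|d| = |0.025| / 0.359391 = 0.070

0.070


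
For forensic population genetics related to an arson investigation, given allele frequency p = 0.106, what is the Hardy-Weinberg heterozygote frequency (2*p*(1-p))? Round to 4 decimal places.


Hardy-Weinberg heterozygote frequency:
q = 1 - p = 1 - 0.106 = 0.894
2pq = 2 * 0.106 * 0.894 = 0.1895

0.1895


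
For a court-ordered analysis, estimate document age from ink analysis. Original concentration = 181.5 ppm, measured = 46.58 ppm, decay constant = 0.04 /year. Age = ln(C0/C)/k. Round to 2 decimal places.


Document age estimation:
C0/C = 181.5 / 46.58 = 3.896522
ln(C0/C) = 1.360084
t = 1.360084 / 0.04 = 34.00 years

34.00


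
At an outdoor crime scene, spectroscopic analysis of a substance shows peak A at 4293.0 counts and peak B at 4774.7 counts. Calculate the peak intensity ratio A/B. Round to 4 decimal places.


Spectral peak ratio:
Peak A = 4293.0 counts
Peak B = 4774.7 counts
Ratio = 4293.0 / 4774.7 = 0.8991

0.8991


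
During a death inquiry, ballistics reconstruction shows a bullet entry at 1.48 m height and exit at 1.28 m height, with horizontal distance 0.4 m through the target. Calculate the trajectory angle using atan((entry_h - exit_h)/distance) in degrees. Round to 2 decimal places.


Bullet trajectory angle:
Height difference = 1.48 - 1.28 = 0.2 m
angle = atan(0.2 / 0.4)
angle = atan(0.5)
angle = 26.57 degrees

26.57


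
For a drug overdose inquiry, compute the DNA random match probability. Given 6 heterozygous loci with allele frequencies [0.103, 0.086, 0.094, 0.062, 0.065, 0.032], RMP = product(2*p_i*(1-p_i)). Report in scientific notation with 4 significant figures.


Computing RMP for 6 loci:
Locus 1: 2 * 0.103 * 0.897 = 0.184782
Locus 2: 2 * 0.086 * 0.914 = 0.157208
Locus 3: 2 * 0.094 * 0.906 = 0.170328
Locus 4: 2 * 0.062 * 0.938 = 0.116312
Locus 5: 2 * 0.065 * 0.935 = 0.12155
Locus 6: 2 * 0.032 * 0.968 = 0.061952
RMP = 4.334e-06

4.334e-06


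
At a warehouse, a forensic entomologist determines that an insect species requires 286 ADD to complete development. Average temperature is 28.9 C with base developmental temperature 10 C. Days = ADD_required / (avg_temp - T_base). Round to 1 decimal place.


Insect development time:
Effective temperature = avg_temp - T_base = 28.9 - 10 = 18.9 C
Days = ADD / effective_temp = 286 / 18.9 = 15.1 days

15.1


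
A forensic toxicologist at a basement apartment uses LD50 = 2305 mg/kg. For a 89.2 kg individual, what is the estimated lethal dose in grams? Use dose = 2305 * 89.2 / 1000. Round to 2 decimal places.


Lethal dose calculation:
Lethal dose = LD50 * body_weight / 1000
= 2305 * 89.2 / 1000
= 205606 / 1000
= 205.61 g

205.61


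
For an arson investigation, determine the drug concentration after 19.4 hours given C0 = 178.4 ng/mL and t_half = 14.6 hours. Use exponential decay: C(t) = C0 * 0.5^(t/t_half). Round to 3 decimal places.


Drug concentration decay:
Number of half-lives = t / t_half = 19.4 / 14.6 = 1.328767
Decay factor = 0.5^1.328767 = 0.39810834
C(t) = 178.4 * 0.39810834 = 71.023 ng/mL

71.023


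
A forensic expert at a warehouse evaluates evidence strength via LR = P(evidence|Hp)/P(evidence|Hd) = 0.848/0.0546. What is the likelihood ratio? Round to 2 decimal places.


Likelihood ratio calculation:
LR = P(E|Hp) / P(E|Hd)
LR = 0.848 / 0.0546
LR = 15.53

15.53


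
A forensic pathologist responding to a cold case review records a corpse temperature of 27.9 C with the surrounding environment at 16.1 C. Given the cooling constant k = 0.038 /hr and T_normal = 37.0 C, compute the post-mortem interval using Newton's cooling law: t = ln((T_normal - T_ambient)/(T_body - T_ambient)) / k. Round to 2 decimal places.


Using Newton's law of cooling:
t = ln((T_normal - T_ambient) / (T_body - T_ambient)) / k
T_normal - T_ambient = 20.9
T_body - T_ambient = 11.8
Ratio = 1.771186
ln(ratio) = 0.571649
t = 0.571649 / 0.038 = 15.04 hours

15.04


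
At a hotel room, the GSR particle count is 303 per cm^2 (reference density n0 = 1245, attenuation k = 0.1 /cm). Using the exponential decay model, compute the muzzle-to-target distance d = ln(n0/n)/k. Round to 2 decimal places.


GSR distance calculation:
n0/n = 1245 / 303 = 4.108911
ln(n0/n) = 1.413158
d = 1.413158 / 0.1 = 14.13 cm

14.13


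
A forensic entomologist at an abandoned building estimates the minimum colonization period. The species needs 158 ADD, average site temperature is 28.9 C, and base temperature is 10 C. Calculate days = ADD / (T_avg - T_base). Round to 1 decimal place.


Insect development time:
Effective temperature = avg_temp - T_base = 28.9 - 10 = 18.9 C
Days = ADD / effective_temp = 158 / 18.9 = 8.4 days

8.4


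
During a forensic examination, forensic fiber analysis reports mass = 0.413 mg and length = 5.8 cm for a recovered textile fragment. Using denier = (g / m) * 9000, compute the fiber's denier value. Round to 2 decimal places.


Denier calculation:
Mass in grams = 0.413 mg / 1000 = 0.000413 g
Length in meters = 5.8 cm / 100 = 0.058 m
Linear density = mass / length = 0.000413 / 0.058 = 0.00712069 g/m
Denier = (g/m) * 9000 = 0.00712069 * 9000 = 64.09

64.09


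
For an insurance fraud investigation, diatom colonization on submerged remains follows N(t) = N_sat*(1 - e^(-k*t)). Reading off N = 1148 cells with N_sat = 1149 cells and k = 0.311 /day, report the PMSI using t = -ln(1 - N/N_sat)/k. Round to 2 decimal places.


PMSI from diatom colonization curve:
N / N_sat = 1148 / 1149 = 0.99913
1 - N/N_sat = 0.00087
ln(1 - N/N_sat) = -7.047017
t = -ln(1 - N/N_sat) / k = -(-7.047017) / 0.311 = 22.66 days

22.66


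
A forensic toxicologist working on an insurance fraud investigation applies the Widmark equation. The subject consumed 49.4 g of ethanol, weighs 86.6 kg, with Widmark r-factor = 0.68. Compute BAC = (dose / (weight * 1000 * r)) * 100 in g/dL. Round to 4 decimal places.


Applying the Widmark formula:
BAC = (dose_g / (body_wt * 1000 * r)) * 100
Denominator = 86.6 * 1000 * 0.68 = 58888
BAC = (49.4 / 58888) * 100
BAC = 0.0839 g/dL

0.0839


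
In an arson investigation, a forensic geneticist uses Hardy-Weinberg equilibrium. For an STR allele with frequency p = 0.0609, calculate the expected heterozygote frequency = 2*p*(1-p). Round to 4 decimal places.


Hardy-Weinberg heterozygote frequency:
q = 1 - p = 1 - 0.0609 = 0.9391
2pq = 2 * 0.0609 * 0.9391 = 0.1144

0.1144


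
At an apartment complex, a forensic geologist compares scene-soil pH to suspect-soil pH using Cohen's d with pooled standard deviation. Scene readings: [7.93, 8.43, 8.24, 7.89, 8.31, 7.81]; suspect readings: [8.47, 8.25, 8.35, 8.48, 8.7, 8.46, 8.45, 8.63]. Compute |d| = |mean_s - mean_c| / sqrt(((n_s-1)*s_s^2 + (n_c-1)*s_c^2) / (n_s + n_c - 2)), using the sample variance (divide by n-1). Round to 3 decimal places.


Pooled-variance Cohen's d for soil pH comparison:
Scene mean = 48.61 / 6 = 8.101667
Suspect mean = 67.79 / 8 = 8.47375
Scene sample variance s_s^2 = 0.065937
Suspect sample variance s_c^2 = 0.020255
Pooled variance = ((n_s-1)*s_s^2 + (n_c-1)*s_c^2) / (n_s + n_c - 2) = 0.039289
Pooled SD = sqrt(0.039289) = 0.198215
Mean difference = -0.372083
|d| = |-0.372083| / 0.198215 = 1.877

1.877


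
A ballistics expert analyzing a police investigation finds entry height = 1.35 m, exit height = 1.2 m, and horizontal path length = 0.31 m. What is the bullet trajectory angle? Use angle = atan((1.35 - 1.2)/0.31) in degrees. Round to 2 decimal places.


Bullet trajectory angle:
Height difference = 1.35 - 1.2 = 0.15 m
angle = atan(0.15 / 0.31)
angle = atan(0.483871)
angle = 25.82 degrees

25.82


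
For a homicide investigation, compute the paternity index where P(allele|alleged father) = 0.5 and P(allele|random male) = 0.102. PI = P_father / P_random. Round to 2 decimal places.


Paternity Index calculation:
PI = P(allele|father) / P(allele|random)
PI = 0.5 / 0.102
PI = 4.90

4.90


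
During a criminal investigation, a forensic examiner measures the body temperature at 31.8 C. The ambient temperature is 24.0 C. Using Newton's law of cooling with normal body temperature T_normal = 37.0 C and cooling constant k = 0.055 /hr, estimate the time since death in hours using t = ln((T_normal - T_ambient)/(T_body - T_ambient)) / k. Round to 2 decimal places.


Using Newton's law of cooling:
t = ln((T_normal - T_ambient) / (T_body - T_ambient)) / k
T_normal - T_ambient = 13.0
T_body - T_ambient = 7.8
Ratio = 1.666667
ln(ratio) = 0.510826
t = 0.510826 / 0.055 = 9.29 hours

9.29


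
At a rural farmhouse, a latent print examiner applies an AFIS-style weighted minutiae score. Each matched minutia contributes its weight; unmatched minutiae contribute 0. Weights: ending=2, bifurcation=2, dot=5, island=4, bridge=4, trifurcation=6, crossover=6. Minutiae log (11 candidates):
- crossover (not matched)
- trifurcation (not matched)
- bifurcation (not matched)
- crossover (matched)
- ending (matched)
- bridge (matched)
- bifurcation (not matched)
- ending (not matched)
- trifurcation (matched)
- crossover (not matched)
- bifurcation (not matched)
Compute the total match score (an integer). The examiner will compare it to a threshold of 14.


Weighted minutiae match score:
  crossover: not matched, +0
  trifurcation: not matched, +0
  bifurcation: not matched, +0
  crossover: matched, +6 (running total 6)
  ending: matched, +2 (running total 8)
  bridge: matched, +4 (running total 12)
  bifurcation: not matched, +0
  ending: not matched, +0
  trifurcation: matched, +6 (running total 18)
  crossover: not matched, +0
  bifurcation: not matched, +0
Total score = 18
Threshold = 14; verdict = identification

18


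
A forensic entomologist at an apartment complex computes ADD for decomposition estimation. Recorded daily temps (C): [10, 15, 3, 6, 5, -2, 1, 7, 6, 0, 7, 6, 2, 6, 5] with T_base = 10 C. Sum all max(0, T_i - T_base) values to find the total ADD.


Computing ADD day by day:
Day 1: max(0, 10 - 10) = 0
Day 2: max(0, 15 - 10) = 5
Day 3: max(0, 3 - 10) = 0
Day 4: max(0, 6 - 10) = 0
Day 5: max(0, 5 - 10) = 0
Day 6: max(0, -2 - 10) = 0
Day 7: max(0, 1 - 10) = 0
Day 8: max(0, 7 - 10) = 0
Day 9: max(0, 6 - 10) = 0
Day 10: max(0, 0 - 10) = 0
Day 11: max(0, 7 - 10) = 0
Day 12: max(0, 6 - 10) = 0
Day 13: max(0, 2 - 10) = 0
Day 14: max(0, 6 - 10) = 0
Day 15: max(0, 5 - 10) = 0
Total ADD = 5

5


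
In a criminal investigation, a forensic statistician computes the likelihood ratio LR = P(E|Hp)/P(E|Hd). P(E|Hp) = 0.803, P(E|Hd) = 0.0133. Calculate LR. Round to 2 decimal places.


Likelihood ratio calculation:
LR = P(E|Hp) / P(E|Hd)
LR = 0.803 / 0.0133
LR = 60.38

60.38


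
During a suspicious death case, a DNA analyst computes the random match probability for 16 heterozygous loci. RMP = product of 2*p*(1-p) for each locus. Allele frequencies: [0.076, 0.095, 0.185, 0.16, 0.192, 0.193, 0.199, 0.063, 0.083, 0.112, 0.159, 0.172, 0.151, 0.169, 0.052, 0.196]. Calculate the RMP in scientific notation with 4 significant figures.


Computing RMP for 16 loci:
Locus 1: 2 * 0.076 * 0.924 = 0.140448
Locus 2: 2 * 0.095 * 0.905 = 0.17195
Locus 3: 2 * 0.185 * 0.815 = 0.30155
Locus 4: 2 * 0.16 * 0.84 = 0.2688
Locus 5: 2 * 0.192 * 0.808 = 0.310272
Locus 6: 2 * 0.193 * 0.807 = 0.311502
Locus 7: 2 * 0.199 * 0.801 = 0.318798
Locus 8: 2 * 0.063 * 0.937 = 0.118062
Locus 9: 2 * 0.083 * 0.917 = 0.152222
Locus 10: 2 * 0.112 * 0.888 = 0.198912
Locus 11: 2 * 0.159 * 0.841 = 0.267438
Locus 12: 2 * 0.172 * 0.828 = 0.284832
Locus 13: 2 * 0.151 * 0.849 = 0.256398
Locus 14: 2 * 0.169 * 0.831 = 0.280878
Locus 15: 2 * 0.052 * 0.948 = 0.098592
Locus 16: 2 * 0.196 * 0.804 = 0.315168
RMP = 3.675e-11

3.675e-11


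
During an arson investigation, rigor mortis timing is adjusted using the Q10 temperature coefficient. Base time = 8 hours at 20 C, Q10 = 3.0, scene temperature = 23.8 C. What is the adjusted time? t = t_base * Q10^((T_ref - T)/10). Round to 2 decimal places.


Rigor mortis time adjustment:
Exponent = (T_ref - T_actual) / 10 = (20 - 23.8) / 10 = -0.38
Q10 factor = 3.0^-0.38 = 0.65871
t_adjusted = 8 * 0.65871 = 5.27 hours

5.27


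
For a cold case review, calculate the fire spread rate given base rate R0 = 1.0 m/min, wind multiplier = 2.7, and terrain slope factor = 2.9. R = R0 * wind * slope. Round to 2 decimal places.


Fire spread rate calculation:
R = R0 * wind_factor * slope_factor
= 1.0 * 2.7 * 2.9
= 2.7 * 2.9
= 7.83 m/min

7.83


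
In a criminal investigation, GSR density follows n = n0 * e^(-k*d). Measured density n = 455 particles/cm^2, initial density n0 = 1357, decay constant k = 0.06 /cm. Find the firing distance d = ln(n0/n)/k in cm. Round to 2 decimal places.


GSR distance calculation:
n0/n = 1357 / 455 = 2.982418
ln(n0/n) = 1.092734
d = 1.092734 / 0.06 = 18.21 cm

18.21


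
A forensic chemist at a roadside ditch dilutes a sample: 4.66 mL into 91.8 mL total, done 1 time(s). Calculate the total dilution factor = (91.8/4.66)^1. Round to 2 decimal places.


Dilution factor calculation:
Single dilution = V_total / V_sample = 91.8 / 4.66 ≈ 19.699571
Number of dilutions = 1
Total DF = (91.8 / 4.66)^1 (full precision, rounded at the end) = 19.70

19.70


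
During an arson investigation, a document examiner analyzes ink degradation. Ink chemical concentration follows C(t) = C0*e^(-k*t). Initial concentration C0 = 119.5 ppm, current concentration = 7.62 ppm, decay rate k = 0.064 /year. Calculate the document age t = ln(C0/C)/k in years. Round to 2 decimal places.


Document age estimation:
C0/C = 119.5 / 7.62 = 15.682415
ln(C0/C) = 2.75254
t = 2.75254 / 0.064 = 43.01 years

43.01


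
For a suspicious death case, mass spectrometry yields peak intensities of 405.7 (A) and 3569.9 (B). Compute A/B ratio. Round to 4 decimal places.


Spectral peak ratio:
Peak A = 405.7 counts
Peak B = 3569.9 counts
Ratio = 405.7 / 3569.9 = 0.1136

0.1136


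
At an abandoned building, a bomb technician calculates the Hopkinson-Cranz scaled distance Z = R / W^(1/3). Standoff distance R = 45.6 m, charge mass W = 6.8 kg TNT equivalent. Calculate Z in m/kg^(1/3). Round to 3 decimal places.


Scaled distance calculation:
W^(1/3) = 6.8^(1/3) = 1.894536
Z = R / W^(1/3) = 45.6 / 1.894536
Z = 24.069 m/kg^(1/3)

24.069


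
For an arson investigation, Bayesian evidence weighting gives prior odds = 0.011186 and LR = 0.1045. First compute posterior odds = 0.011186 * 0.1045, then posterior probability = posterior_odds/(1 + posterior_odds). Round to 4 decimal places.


Bayesian evidence evaluation:
Posterior odds = prior_odds * LR = 0.011186 * 0.1045 = 0.001168937
Posterior probability = posterior_odds / (1 + posterior_odds)
= 0.001168937 / (1 + 0.001168937)
= 0.001168937 / 1.001168937
= 0.0012

0.0012


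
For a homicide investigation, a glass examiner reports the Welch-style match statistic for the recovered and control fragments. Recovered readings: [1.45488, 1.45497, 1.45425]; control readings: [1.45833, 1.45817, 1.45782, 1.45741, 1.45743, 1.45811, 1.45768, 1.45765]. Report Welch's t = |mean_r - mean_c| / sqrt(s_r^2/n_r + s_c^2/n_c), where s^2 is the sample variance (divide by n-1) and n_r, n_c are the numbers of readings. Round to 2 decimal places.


Welch's t-criterion for glass RI comparison:
Recovered mean = sum / n_r = 4.3641 / 3 = 1.4547
Control mean = sum / n_c = 11.6626 / 8 = 1.457825
Recovered sample variance s_r^2 = 1.539e-07
Control sample variance s_c^2 = 1.19314e-07
Welch SE (unpooled) = sqrt(s_r^2/n_r + s_c^2/n_c) = sqrt(5.13e-08 + 1.49143e-08) = sqrt(6.62143e-08) = 0.000257321
|mean_r - mean_c| = 0.003125
t = 0.003125 / 0.000257321 = 12.14

12.14


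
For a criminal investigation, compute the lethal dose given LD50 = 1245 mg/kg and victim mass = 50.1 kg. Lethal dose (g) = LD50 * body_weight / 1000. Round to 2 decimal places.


Lethal dose calculation:
Lethal dose = LD50 * body_weight / 1000
= 1245 * 50.1 / 1000
= 62374.5 / 1000
= 62.37 g

62.37


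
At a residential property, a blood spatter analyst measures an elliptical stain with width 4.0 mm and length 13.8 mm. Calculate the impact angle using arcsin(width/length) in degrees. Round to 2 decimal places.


Blood spatter impact angle calculation:
width / length = 4.0 / 13.8 = 0.289855
angle = arcsin(0.289855)
angle = 16.85 degrees

16.85


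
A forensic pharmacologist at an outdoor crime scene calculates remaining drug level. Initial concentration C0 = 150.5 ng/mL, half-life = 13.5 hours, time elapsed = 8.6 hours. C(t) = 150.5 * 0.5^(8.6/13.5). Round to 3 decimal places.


Drug concentration decay:
Number of half-lives = t / t_half = 8.6 / 13.5 = 0.637037
Decay factor = 0.5^0.637037 = 0.64303225
C(t) = 150.5 * 0.64303225 = 96.776 ng/mL

96.776


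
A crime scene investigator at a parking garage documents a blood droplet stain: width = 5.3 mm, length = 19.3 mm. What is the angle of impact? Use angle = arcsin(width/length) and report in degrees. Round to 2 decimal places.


Blood spatter impact angle calculation:
width / length = 5.3 / 19.3 = 0.274611
angle = arcsin(0.274611)
angle = 15.94 degrees

15.94


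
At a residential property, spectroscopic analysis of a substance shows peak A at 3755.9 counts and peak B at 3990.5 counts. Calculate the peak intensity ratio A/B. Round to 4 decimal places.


Spectral peak ratio:
Peak A = 3755.9 counts
Peak B = 3990.5 counts
Ratio = 3755.9 / 3990.5 = 0.9412

0.9412


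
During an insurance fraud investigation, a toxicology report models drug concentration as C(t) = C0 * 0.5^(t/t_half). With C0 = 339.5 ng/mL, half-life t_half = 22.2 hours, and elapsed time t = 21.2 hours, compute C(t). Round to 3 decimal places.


Drug concentration decay:
Number of half-lives = t / t_half = 21.2 / 22.2 = 0.954955
Decay factor = 0.5^0.954955 = 0.51585768
C(t) = 339.5 * 0.51585768 = 175.134 ng/mL

175.134


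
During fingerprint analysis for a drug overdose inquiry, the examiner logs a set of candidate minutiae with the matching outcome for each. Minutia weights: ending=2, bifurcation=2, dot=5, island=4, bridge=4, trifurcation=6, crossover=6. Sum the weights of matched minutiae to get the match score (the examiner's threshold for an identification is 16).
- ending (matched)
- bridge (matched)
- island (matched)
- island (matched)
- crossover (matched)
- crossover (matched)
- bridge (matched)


Weighted minutiae match score:
  ending: matched, +2 (running total 2)
  bridge: matched, +4 (running total 6)
  island: matched, +4 (running total 10)
  island: matched, +4 (running total 14)
  crossover: matched, +6 (running total 20)
  crossover: matched, +6 (running total 26)
  bridge: matched, +4 (running total 30)
Total score = 30
Threshold = 16; verdict = identification

30


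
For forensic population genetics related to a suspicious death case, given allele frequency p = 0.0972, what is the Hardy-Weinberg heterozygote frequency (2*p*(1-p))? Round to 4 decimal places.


Hardy-Weinberg heterozygote frequency:
q = 1 - p = 1 - 0.0972 = 0.9028
2pq = 2 * 0.0972 * 0.9028 = 0.1755

0.1755


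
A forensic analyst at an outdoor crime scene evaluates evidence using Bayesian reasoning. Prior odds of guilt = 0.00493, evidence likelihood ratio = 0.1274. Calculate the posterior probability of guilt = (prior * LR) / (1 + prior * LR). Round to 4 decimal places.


Bayesian evidence evaluation:
Posterior odds = prior_odds * LR = 0.00493 * 0.1274 = 0.000628082
Posterior probability = posterior_odds / (1 + posterior_odds)
= 0.000628082 / (1 + 0.000628082)
= 0.000628082 / 1.000628082
= 0.0006

0.0006


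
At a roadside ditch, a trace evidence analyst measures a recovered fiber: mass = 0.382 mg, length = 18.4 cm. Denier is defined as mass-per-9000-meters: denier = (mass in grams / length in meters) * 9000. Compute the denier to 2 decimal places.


Denier calculation:
Mass in grams = 0.382 mg / 1000 = 0.000382 g
Length in meters = 18.4 cm / 100 = 0.184 m
Linear density = mass / length = 0.000382 / 0.184 = 0.00207609 g/m
Denier = (g/m) * 9000 = 0.00207609 * 9000 = 18.68

18.68


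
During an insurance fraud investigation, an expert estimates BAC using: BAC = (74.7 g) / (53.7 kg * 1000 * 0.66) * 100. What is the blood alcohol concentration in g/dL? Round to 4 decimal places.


Applying the Widmark formula:
BAC = (dose_g / (body_wt * 1000 * r)) * 100
Denominator = 53.7 * 1000 * 0.66 = 35442
BAC = (74.7 / 35442) * 100
BAC = 0.2108 g/dL

0.2108


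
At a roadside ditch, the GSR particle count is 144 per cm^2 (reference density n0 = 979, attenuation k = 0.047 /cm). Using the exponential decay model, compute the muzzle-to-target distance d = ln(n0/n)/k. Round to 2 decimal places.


GSR distance calculation:
n0/n = 979 / 144 = 6.798611
ln(n0/n) = 1.916718
d = 1.916718 / 0.047 = 40.78 cm

40.78


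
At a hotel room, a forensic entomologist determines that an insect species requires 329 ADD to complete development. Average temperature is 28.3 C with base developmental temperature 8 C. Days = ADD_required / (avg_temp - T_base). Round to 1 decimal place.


Insect development time:
Effective temperature = avg_temp - T_base = 28.3 - 8 = 20.3 C
Days = ADD / effective_temp = 329 / 20.3 = 16.2 days

16.2


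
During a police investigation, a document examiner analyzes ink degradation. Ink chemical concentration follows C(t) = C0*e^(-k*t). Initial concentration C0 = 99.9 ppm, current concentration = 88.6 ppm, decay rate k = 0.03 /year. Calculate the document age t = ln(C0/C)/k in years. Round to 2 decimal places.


Document age estimation:
C0/C = 99.9 / 88.6 = 1.12754
ln(C0/C) = 0.120038
t = 0.120038 / 0.03 = 4.00 years

4.00


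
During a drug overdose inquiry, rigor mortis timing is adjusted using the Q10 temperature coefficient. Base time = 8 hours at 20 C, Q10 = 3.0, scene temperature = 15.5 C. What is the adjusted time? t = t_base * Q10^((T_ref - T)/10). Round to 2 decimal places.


Rigor mortis time adjustment:
Exponent = (T_ref - T_actual) / 10 = (20 - 15.5) / 10 = 0.45
Q10 factor = 3.0^0.45 = 1.63947
t_adjusted = 8 * 1.63947 = 13.12 hours

13.12


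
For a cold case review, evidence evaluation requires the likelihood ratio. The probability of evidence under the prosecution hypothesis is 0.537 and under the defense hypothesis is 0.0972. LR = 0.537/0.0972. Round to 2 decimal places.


Likelihood ratio calculation:
LR = P(E|Hp) / P(E|Hd)
LR = 0.537 / 0.0972
LR = 5.52

5.52


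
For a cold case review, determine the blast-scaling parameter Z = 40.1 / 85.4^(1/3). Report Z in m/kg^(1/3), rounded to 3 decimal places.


Scaled distance calculation:
W^(1/3) = 85.4^(1/3) = 4.403716
Z = R / W^(1/3) = 40.1 / 4.403716
Z = 9.106 m/kg^(1/3)

9.106


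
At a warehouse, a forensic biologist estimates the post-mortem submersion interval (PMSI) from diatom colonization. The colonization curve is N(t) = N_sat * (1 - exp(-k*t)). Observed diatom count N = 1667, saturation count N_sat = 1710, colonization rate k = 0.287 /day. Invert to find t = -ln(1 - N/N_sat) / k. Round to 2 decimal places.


PMSI from diatom colonization curve:
N / N_sat = 1667 / 1710 = 0.974854
1 - N/N_sat = 0.025146
ln(1 - N/N_sat) = -3.683056
t = -ln(1 - N/N_sat) / k = -(-3.683056) / 0.287 = 12.83 days

12.83


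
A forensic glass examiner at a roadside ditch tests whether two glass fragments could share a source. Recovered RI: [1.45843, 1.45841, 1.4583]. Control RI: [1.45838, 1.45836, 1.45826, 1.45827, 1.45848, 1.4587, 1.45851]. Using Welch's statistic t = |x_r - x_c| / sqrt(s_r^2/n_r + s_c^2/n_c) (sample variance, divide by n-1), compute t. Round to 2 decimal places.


Welch's t-criterion for glass RI comparison:
Recovered mean = sum / n_r = 4.37514 / 3 = 1.45838
Control mean = sum / n_c = 10.20896 / 7 = 1.4584229
Recovered sample variance s_r^2 = 4.9e-09
Control sample variance s_c^2 = 2.38905e-08
Welch SE (unpooled) = sqrt(s_r^2/n_r + s_c^2/n_c) = sqrt(1.63333e-09 + 3.41293e-09) = sqrt(5.04626e-09) = 7.1037e-05
|mean_r - mean_c| = 4.28571e-05
t = 4.28571e-05 / 7.1037e-05 = 0.60

0.60


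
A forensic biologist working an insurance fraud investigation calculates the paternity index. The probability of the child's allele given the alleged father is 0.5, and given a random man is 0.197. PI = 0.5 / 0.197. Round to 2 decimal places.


Paternity Index calculation:
PI = P(allele|father) / P(allele|random)
PI = 0.5 / 0.197
PI = 2.54

2.54


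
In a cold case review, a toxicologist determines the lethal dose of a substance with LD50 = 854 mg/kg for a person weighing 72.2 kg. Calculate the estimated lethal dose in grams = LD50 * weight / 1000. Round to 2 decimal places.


Lethal dose calculation:
Lethal dose = LD50 * body_weight / 1000
= 854 * 72.2 / 1000
= 61658.8 / 1000
= 61.66 g

61.66


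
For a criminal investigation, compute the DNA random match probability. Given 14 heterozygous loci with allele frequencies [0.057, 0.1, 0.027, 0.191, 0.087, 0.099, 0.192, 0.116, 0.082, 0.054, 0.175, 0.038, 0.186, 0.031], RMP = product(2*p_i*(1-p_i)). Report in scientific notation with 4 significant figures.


Computing RMP for 14 loci:
Locus 1: 2 * 0.057 * 0.943 = 0.107502
Locus 2: 2 * 0.1 * 0.9 = 0.18
Locus 3: 2 * 0.027 * 0.973 = 0.052542
Locus 4: 2 * 0.191 * 0.809 = 0.309038
Locus 5: 2 * 0.087 * 0.913 = 0.158862
Locus 6: 2 * 0.099 * 0.901 = 0.178398
Locus 7: 2 * 0.192 * 0.808 = 0.310272
Locus 8: 2 * 0.116 * 0.884 = 0.205088
Locus 9: 2 * 0.082 * 0.918 = 0.150552
Locus 10: 2 * 0.054 * 0.946 = 0.102168
Locus 11: 2 * 0.175 * 0.825 = 0.28875
Locus 12: 2 * 0.038 * 0.962 = 0.073112
Locus 13: 2 * 0.186 * 0.814 = 0.302808
Locus 14: 2 * 0.031 * 0.969 = 0.060078
RMP = 3.347e-12

3.347e-12


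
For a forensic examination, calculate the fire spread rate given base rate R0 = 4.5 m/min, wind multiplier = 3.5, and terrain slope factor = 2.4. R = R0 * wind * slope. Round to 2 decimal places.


Fire spread rate calculation:
R = R0 * wind_factor * slope_factor
= 4.5 * 3.5 * 2.4
= 15.75 * 2.4
= 37.80 m/min

37.80


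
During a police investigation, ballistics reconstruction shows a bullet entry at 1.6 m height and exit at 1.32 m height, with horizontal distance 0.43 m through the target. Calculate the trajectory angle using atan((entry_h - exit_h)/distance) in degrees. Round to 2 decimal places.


Bullet trajectory angle:
Height difference = 1.6 - 1.32 = 0.28 m
angle = atan(0.28 / 0.43)
angle = atan(0.651163)
angle = 33.07 degrees

33.07


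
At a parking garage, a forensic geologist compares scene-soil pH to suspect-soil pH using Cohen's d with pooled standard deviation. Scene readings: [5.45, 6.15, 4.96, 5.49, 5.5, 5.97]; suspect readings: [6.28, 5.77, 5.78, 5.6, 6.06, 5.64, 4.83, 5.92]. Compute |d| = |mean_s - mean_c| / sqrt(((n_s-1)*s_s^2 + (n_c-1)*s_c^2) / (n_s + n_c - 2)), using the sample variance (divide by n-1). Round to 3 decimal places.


Pooled-variance Cohen's d for soil pH comparison:
Scene mean = 33.52 / 6 = 5.586667
Suspect mean = 45.88 / 8 = 5.735
Scene sample variance s_s^2 = 0.178507
Suspect sample variance s_c^2 = 0.183771
Pooled variance = ((n_s-1)*s_s^2 + (n_c-1)*s_c^2) / (n_s + n_c - 2) = 0.181578
Pooled SD = sqrt(0.181578) = 0.42612
Mean difference = -0.148333
|d| = |-0.148333| / 0.42612 = 0.348

0.348


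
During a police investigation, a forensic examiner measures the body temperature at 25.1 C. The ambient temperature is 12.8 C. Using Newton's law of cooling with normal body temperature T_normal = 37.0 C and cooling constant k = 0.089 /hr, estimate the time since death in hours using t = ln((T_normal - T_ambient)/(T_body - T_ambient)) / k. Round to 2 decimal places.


Using Newton's law of cooling:
t = ln((T_normal - T_ambient) / (T_body - T_ambient)) / k
T_normal - T_ambient = 24.2
T_body - T_ambient = 12.3
Ratio = 1.96748
ln(ratio) = 0.676754
t = 0.676754 / 0.089 = 7.60 hours

7.60


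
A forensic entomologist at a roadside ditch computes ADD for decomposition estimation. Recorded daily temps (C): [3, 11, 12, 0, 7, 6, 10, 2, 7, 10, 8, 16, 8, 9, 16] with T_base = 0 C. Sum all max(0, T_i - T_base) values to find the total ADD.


Computing ADD day by day:
Day 1: max(0, 3 - 0) = 3
Day 2: max(0, 11 - 0) = 11
Day 3: max(0, 12 - 0) = 12
Day 4: max(0, 0 - 0) = 0
Day 5: max(0, 7 - 0) = 7
Day 6: max(0, 6 - 0) = 6
Day 7: max(0, 10 - 0) = 10
Day 8: max(0, 2 - 0) = 2
Day 9: max(0, 7 - 0) = 7
Day 10: max(0, 10 - 0) = 10
Day 11: max(0, 8 - 0) = 8
Day 12: max(0, 16 - 0) = 16
Day 13: max(0, 8 - 0) = 8
Day 14: max(0, 9 - 0) = 9
Day 15: max(0, 16 - 0) = 16
Total ADD = 125

125


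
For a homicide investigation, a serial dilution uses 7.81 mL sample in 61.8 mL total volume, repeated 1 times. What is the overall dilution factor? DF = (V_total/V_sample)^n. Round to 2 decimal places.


Dilution factor calculation:
Single dilution = V_total / V_sample = 61.8 / 7.81 ≈ 7.912932
Number of dilutions = 1
Total DF = (61.8 / 7.81)^1 (full precision, rounded at the end) = 7.91

7.91


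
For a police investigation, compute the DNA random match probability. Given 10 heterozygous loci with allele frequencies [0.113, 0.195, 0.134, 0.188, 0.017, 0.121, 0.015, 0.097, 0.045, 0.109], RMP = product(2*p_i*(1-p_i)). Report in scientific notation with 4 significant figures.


Computing RMP for 10 loci:
Locus 1: 2 * 0.113 * 0.887 = 0.200462
Locus 2: 2 * 0.195 * 0.805 = 0.31395
Locus 3: 2 * 0.134 * 0.866 = 0.232088
Locus 4: 2 * 0.188 * 0.812 = 0.305312
Locus 5: 2 * 0.017 * 0.983 = 0.033422
Locus 6: 2 * 0.121 * 0.879 = 0.212718
Locus 7: 2 * 0.015 * 0.985 = 0.02955
Locus 8: 2 * 0.097 * 0.903 = 0.175182
Locus 9: 2 * 0.045 * 0.955 = 0.08595
Locus 10: 2 * 0.109 * 0.891 = 0.194238
RMP = 2.740e-09

2.740e-09


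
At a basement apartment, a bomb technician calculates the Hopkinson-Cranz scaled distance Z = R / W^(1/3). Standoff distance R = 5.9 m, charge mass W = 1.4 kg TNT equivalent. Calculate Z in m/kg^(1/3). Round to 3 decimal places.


Scaled distance calculation:
W^(1/3) = 1.4^(1/3) = 1.118689
Z = R / W^(1/3) = 5.9 / 1.118689
Z = 5.274 m/kg^(1/3)

5.274


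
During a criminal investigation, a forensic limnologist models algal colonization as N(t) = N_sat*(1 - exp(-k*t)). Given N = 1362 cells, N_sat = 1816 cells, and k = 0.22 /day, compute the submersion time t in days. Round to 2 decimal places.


PMSI from diatom colonization curve:
N / N_sat = 1362 / 1816 = 0.75
1 - N/N_sat = 0.25
ln(1 - N/N_sat) = -1.386294
t = -ln(1 - N/N_sat) / k = -(-1.386294) / 0.22 = 6.30 days

6.30


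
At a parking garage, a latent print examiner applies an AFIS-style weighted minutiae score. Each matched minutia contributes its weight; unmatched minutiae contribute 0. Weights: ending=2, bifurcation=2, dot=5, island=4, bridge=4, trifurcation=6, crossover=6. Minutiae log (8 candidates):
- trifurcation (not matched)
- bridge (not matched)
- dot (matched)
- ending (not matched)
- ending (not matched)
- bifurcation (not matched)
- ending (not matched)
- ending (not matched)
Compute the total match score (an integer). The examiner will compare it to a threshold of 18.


Weighted minutiae match score:
  trifurcation: not matched, +0
  bridge: not matched, +0
  dot: matched, +5 (running total 5)
  ending: not matched, +0
  ending: not matched, +0
  bifurcation: not matched, +0
  ending: not matched, +0
  ending: not matched, +0
Total score = 5
Threshold = 18; verdict = inconclusive

5


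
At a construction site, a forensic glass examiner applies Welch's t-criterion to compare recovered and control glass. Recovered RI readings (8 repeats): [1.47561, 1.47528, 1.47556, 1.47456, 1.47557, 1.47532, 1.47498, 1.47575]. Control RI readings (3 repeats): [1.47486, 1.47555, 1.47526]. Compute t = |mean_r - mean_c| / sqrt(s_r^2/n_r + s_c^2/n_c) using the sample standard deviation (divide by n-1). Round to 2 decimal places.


Welch's t-criterion for glass RI comparison:
Recovered mean = sum / n_r = 11.80263 / 8 = 1.4753288
Control mean = sum / n_c = 4.42567 / 3 = 1.4752233
Recovered sample variance s_r^2 = 1.54755e-07
Control sample variance s_c^2 = 1.20033e-07
Welch SE (unpooled) = sqrt(s_r^2/n_r + s_c^2/n_c) = sqrt(1.93444e-08 + 4.00111e-08) = sqrt(5.93555e-08) = 0.00024363
|mean_r - mean_c| = 0.000105417
t = 0.000105417 / 0.00024363 = 0.43

0.43
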